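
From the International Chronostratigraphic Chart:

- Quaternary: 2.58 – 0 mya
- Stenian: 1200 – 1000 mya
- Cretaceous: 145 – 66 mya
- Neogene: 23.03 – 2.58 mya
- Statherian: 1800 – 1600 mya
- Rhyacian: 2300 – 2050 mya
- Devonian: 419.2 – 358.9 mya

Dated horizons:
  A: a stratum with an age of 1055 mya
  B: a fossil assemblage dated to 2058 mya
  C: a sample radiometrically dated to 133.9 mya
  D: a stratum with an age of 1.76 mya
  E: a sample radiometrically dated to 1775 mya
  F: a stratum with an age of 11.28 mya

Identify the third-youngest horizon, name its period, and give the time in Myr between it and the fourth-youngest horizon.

C, in the Cretaceous; 921.1 million years to A

Smaller Ma means younger, so youngest first: D 1.76 < F 11.28 < C 133.9 < A 1055 < E 1775 < B 2058.
Counting 3 along gives C (133.9 Ma); the excerpt puts that inside the Cretaceous, 145–66 Ma.
Next in line is A (1055 Ma), and 1055 − 133.9 = 921.1 Myr.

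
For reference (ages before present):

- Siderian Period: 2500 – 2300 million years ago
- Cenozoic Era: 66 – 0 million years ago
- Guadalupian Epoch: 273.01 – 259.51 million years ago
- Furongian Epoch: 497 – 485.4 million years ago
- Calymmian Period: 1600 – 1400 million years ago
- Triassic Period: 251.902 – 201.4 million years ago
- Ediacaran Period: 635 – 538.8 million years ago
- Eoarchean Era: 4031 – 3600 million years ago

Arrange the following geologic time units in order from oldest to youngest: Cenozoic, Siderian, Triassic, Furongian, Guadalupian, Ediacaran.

Siderian, Ediacaran, Furongian, Guadalupian, Triassic, Cenozoic

Sorting by start age (descending Ma, since larger Ma = older): Siderian start 2500, Ediacaran start 635, Furongian start 497, Guadalupian start 273.01, Triassic start 251.902, Cenozoic start 66.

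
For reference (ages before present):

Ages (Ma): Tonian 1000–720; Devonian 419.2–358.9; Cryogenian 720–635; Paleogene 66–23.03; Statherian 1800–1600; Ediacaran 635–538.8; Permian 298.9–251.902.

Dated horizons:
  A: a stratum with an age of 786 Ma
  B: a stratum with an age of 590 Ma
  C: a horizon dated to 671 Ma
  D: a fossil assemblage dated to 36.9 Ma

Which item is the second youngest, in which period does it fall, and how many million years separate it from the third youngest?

B, in the Ediacaran; 81 million years to C

Sorted youngest-first by Ma: D (36.9), B (590), C (671), A (786).
The second youngest is B at 590 Ma, which lies in 635–538.8 Ma: the Ediacaran.
The third youngest is C at 671 Ma; separation = |590 − 671| = 81 Myr.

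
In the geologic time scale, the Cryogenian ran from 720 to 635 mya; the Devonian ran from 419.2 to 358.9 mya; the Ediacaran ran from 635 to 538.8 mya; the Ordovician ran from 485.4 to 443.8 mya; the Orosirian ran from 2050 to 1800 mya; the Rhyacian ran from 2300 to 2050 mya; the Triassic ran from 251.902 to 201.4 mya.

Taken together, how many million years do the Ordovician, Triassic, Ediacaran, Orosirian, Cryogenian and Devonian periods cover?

Each duration: Ordovician = 41.6; Triassic = 50.502; Ediacaran = 96.2; Orosirian = 250; Cryogenian = 85; Devonian = 60.3.
Sum: 41.6 + 50.502 + 96.2 + 250 + 85 + 60.3 = 583.602 Myr.

583.602 million years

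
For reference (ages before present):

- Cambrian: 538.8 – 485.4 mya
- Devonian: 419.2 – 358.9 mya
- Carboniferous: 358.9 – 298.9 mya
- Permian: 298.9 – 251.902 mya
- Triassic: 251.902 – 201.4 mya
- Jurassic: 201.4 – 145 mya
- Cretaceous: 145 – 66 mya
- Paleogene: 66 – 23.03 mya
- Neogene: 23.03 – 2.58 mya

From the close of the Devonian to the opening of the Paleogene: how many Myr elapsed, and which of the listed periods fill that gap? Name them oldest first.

The Devonian closes at 358.9 Ma and the Paleogene opens at 66 Ma, so the interval is 358.9 − 66 = 292.9 Myr.
A period fits inside if it starts at or after 358.9 Ma and ends at or before 66 Ma; oldest first that gives Carboniferous, Permian, Triassic, Jurassic, Cretaceous.

292.9 million years; Carboniferous, Permian, Triassic, Jurassic, Cretaceous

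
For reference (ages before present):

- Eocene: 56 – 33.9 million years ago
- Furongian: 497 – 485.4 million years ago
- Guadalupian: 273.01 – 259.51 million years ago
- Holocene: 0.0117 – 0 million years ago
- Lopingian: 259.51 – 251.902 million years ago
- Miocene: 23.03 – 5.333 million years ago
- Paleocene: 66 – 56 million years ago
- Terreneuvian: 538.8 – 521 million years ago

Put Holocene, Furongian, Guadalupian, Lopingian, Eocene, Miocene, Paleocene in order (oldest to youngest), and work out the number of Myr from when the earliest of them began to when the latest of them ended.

Start ages (Ma): Furongian 497, Guadalupian 273.01, Lopingian 259.51, Paleocene 66, Eocene 56, Miocene 23.03, Holocene 0.0117.
Ordered oldest to youngest: Furongian, Guadalupian, Lopingian, Paleocene, Eocene, Miocene, Holocene.
Span = 497 − 0 = 497 Myr.

Furongian, Guadalupian, Lopingian, Paleocene, Eocene, Miocene, Holocene; total span 497 Myr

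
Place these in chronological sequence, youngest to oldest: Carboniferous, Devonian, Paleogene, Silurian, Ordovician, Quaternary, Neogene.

Quaternary, then Neogene, then Paleogene, then Carboniferous, then Devonian, then Silurian, then Ordovician

Group by era (each group listed oldest first) — Paleozoic: Ordovician, Silurian, Devonian, Carboniferous; Cenozoic: Paleogene, Neogene, Quaternary. The eras run Paleozoic → Mesozoic → Cenozoic. Concatenating the groups in that era order and then reversing gives youngest to oldest.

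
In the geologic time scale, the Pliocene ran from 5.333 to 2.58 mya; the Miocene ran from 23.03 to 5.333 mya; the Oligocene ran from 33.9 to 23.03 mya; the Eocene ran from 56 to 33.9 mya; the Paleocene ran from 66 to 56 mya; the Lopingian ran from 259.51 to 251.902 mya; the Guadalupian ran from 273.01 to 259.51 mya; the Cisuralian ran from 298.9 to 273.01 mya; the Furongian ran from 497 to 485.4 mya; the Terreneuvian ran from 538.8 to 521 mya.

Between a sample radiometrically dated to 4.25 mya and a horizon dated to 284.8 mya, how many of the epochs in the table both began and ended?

284.8 Ma sits inside the Cisuralian (298.9–273.01) and 4.25 Ma inside the Pliocene (5.333–2.58); neither of those is wholly between the two dates.
The listed epochs lying completely between them are Guadalupian, Lopingian, Paleocene, Eocene, Oligocene, Miocene — 6 in all.

6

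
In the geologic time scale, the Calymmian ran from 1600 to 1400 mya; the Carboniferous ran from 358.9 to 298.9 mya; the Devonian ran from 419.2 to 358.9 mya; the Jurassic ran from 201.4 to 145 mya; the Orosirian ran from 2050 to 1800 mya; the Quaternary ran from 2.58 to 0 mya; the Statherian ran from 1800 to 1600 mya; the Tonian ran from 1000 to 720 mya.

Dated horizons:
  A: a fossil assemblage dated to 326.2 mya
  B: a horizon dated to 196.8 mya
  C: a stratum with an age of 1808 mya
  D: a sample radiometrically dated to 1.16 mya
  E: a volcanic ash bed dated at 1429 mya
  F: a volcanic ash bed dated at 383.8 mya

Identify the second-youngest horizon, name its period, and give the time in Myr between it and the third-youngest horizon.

Sorted youngest-first by Ma: D (1.16), B (196.8), A (326.2), F (383.8), E (1429), C (1808).
The second youngest is B at 196.8 Ma, which lies in 201.4–145 Ma: the Jurassic.
The third youngest is A at 326.2 Ma; separation = |196.8 − 326.2| = 129.4 Myr.

B, in the Jurassic; 129.4 million years to A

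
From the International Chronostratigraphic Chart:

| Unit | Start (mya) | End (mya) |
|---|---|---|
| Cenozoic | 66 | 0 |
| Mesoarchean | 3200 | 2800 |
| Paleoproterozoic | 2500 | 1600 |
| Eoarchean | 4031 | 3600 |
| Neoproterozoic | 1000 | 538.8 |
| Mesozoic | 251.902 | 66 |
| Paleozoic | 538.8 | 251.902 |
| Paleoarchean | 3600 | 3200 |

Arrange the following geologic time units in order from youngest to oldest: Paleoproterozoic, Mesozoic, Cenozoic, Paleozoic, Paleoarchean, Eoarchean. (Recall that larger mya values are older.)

Cenozoic, Mesozoic, Paleozoic, Paleoproterozoic, Paleoarchean, Eoarchean

Read off each span (Ma): Paleoproterozoic 2500–1600; Mesozoic 251.902–66; Cenozoic 66–0; Paleozoic 538.8–251.902; Paleoarchean 3600–3200; Eoarchean 4031–3600.
Larger Ma is older, so oldest→youngest is Eoarchean, Paleoarchean, Paleoproterozoic, Paleozoic, Mesozoic, Cenozoic; reverse it for youngest→oldest.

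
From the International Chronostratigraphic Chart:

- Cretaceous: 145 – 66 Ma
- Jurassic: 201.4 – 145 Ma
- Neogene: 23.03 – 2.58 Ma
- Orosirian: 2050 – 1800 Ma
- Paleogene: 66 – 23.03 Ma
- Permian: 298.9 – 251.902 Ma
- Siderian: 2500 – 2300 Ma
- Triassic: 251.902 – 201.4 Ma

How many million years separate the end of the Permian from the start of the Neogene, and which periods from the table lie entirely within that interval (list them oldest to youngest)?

End of Permian = 251.902 Ma; start of Neogene = 23.03 Ma.
Gap = 251.902 − 23.03 = 228.872 Myr.
Periods wholly inside 251.902–23.03 Ma: Triassic (251.902–201.4), Jurassic (201.4–145), Cretaceous (145–66), Paleogene (66–23.03).

228.872 million years; Triassic, Jurassic, Cretaceous, Paleogene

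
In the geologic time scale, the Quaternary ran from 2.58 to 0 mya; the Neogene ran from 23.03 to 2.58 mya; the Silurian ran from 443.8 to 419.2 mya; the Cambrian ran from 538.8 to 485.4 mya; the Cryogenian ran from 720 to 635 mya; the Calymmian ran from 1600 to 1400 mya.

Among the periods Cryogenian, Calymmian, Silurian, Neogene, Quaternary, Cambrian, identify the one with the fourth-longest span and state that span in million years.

Silurian, 24.6 million years

Start − end for each: Cryogenian 720 − 635 = 85; Calymmian 1600 − 1400 = 200; Silurian 443.8 − 419.2 = 24.6; Neogene 23.03 − 2.58 = 20.45; Quaternary 2.58 − 0 = 2.58; Cambrian 538.8 − 485.4 = 53.4.
Ranking these from longest: Calymmian > Cryogenian > Cambrian > Silurian > Neogene > Quaternary.
Position 4 in that ranking is Silurian, which lasted 24.6 Myr.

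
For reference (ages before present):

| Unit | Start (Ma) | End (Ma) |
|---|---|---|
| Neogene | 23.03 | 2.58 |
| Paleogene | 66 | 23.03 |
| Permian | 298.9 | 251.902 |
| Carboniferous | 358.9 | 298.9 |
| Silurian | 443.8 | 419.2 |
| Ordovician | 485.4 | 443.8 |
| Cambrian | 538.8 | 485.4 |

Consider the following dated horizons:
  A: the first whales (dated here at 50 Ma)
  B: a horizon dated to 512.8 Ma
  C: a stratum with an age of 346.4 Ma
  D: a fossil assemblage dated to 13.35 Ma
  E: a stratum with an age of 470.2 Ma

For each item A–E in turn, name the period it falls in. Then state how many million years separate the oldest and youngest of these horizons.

A — Paleogene; B — Cambrian; C — Carboniferous; D — Neogene; E — Ordovician; span 499.45 million years

A: 50 Ma lies in 66–23.03 Ma, so Paleogene.
B: 512.8 Ma lies in 538.8–485.4 Ma, so Cambrian.
C: 346.4 Ma lies in 358.9–298.9 Ma, so Carboniferous.
D: 13.35 Ma lies in 23.03–2.58 Ma, so Neogene.
E: 470.2 Ma lies in 485.4–443.8 Ma, so Ordovician.
Oldest = 512.8 Ma, youngest = 13.35 Ma → span 499.45 Myr.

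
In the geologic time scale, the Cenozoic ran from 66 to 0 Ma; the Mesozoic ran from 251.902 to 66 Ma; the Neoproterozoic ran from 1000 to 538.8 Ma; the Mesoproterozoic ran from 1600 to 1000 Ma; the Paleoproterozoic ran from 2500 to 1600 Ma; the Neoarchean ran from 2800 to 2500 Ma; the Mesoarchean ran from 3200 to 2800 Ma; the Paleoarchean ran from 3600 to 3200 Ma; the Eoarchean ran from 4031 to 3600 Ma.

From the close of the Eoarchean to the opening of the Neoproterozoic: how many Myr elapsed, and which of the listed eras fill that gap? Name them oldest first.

End of Eoarchean = 3600 Ma; start of Neoproterozoic = 1000 Ma.
Gap = 3600 − 1000 = 2600 Myr.
Eras wholly inside 3600–1000 Ma: Paleoarchean (3600–3200), Mesoarchean (3200–2800), Neoarchean (2800–2500), Paleoproterozoic (2500–1600), Mesoproterozoic (1600–1000).

2600 million years; Paleoarchean, Mesoarchean, Neoarchean, Paleoproterozoic, Mesoproterozoic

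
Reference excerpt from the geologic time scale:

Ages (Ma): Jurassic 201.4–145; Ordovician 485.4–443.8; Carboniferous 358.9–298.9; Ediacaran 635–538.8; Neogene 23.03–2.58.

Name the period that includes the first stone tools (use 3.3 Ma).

3.3 Ma lies between 23.03 and 2.58 Ma, so it falls in the Neogene.

Neogene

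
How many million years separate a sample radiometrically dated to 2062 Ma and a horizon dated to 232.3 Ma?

2062 − 232.3 = 1829.7 million years.

1829.7 million years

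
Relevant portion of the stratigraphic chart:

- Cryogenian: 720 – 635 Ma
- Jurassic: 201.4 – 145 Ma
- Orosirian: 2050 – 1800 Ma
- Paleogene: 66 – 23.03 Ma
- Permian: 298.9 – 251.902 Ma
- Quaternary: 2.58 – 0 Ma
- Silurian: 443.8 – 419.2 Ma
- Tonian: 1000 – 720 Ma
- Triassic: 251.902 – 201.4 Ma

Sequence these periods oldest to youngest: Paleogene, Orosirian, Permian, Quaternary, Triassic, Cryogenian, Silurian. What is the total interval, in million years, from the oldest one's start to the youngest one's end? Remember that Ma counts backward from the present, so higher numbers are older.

Orosirian → Cryogenian → Silurian → Permian → Triassic → Paleogene → Quaternary; total span 2050 Myr

Start ages (Ma): Orosirian 2050, Cryogenian 720, Silurian 443.8, Permian 298.9, Triassic 251.902, Paleogene 66, Quaternary 2.58.
Ordered oldest to youngest: Orosirian, Cryogenian, Silurian, Permian, Triassic, Paleogene, Quaternary.
Span = 2050 − 0 = 2050 Myr.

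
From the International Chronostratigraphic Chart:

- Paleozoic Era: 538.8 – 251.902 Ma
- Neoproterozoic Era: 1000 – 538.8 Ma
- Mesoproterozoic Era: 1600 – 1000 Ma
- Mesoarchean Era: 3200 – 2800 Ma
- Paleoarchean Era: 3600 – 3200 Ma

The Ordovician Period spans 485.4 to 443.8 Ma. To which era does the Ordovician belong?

The Ordovician (485.4–443.8 Ma) lies entirely within 538.8–251.902 Ma, the Paleozoic Era.

Paleozoic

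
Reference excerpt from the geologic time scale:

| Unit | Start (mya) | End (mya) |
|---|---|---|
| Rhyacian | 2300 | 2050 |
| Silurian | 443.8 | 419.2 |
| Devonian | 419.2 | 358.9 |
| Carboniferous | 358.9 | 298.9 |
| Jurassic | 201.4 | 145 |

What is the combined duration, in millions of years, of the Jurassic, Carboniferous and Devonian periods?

Each duration: Jurassic = 56.4; Carboniferous = 60; Devonian = 60.3.
Sum: 56.4 + 60 + 60.3 = 176.7 Myr.

176.7 million years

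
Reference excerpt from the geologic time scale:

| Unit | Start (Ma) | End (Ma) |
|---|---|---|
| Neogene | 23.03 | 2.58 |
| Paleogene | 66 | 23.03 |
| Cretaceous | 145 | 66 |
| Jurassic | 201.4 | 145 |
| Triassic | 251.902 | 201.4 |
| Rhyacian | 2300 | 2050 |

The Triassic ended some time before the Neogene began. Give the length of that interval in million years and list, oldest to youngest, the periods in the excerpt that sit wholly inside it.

178.37 million years; Jurassic, Cretaceous, Paleogene

The Triassic closes at 201.4 Ma and the Neogene opens at 23.03 Ma, so the interval is 201.4 − 23.03 = 178.37 Myr.
A period fits inside if it starts at or after 201.4 Ma and ends at or before 23.03 Ma; oldest first that gives Jurassic, Cretaceous, Paleogene.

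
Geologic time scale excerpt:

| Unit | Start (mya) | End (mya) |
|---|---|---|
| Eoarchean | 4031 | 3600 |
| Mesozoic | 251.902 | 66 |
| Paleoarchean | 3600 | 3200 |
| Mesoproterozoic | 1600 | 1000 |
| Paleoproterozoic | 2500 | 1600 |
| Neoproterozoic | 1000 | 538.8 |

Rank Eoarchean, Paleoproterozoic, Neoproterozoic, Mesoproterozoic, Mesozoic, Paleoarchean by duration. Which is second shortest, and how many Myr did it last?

Start − end for each: Eoarchean 4031 − 3600 = 431; Paleoproterozoic 2500 − 1600 = 900; Neoproterozoic 1000 − 538.8 = 461.2; Mesoproterozoic 1600 − 1000 = 600; Mesozoic 251.902 − 66 = 185.902; Paleoarchean 3600 − 3200 = 400.
Ranking these from shortest: Mesozoic < Paleoarchean < Eoarchean < Neoproterozoic < Mesoproterozoic < Paleoproterozoic.
Position 2 in that ranking is Paleoarchean, which lasted 400 Myr.

Paleoarchean, 400 million years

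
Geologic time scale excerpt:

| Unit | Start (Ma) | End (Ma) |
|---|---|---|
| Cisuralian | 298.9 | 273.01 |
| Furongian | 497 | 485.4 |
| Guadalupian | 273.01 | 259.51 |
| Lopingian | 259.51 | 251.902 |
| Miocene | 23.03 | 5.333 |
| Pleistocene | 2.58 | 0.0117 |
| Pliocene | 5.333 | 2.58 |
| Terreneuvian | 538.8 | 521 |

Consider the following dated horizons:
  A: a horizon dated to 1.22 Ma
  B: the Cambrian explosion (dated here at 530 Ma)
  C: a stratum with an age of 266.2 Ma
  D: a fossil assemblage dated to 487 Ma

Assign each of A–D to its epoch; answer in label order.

Match each age against the start–end ranges in the excerpt: A = 1.22 Ma → Pleistocene (2.58–0.0117); B = 530 Ma → Terreneuvian (538.8–521); C = 266.2 Ma → Guadalupian (273.01–259.51); D = 487 Ma → Furongian (497–485.4).

A — Pleistocene; B — Terreneuvian; C — Guadalupian; D — Furongian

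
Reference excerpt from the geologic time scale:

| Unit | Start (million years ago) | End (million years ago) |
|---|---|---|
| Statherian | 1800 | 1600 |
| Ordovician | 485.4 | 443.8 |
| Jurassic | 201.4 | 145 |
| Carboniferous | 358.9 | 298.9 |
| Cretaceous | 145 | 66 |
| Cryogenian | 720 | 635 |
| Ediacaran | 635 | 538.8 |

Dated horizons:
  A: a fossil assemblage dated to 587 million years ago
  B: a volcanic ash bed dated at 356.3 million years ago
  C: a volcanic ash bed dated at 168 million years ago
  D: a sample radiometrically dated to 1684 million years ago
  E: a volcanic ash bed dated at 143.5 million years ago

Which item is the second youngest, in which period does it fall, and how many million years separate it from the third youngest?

Sorted youngest-first by Ma: E (143.5), C (168), B (356.3), A (587), D (1684).
The second youngest is C at 168 Ma, which lies in 201.4–145 Ma: the Jurassic.
The third youngest is B at 356.3 Ma; separation = |168 − 356.3| = 188.3 Myr.

C, in the Jurassic; 188.3 million years to B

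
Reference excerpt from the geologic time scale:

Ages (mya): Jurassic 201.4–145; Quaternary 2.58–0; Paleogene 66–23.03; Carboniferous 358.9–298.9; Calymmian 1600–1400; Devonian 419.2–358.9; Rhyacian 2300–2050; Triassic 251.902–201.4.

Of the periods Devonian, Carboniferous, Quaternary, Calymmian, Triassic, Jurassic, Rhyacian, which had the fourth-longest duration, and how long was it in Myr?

Durations: Devonian 60.3; Carboniferous 60; Quaternary 2.58; Calymmian 200; Triassic 50.502; Jurassic 56.4; Rhyacian 250 Myr.
Sorted longest-first: Rhyacian (250), Calymmian (200), Devonian (60.3), Carboniferous (60), Jurassic (56.4), Triassic (50.502), Quaternary (2.58).
The fourth longest is Carboniferous at 60 Myr.

Carboniferous, 60 million years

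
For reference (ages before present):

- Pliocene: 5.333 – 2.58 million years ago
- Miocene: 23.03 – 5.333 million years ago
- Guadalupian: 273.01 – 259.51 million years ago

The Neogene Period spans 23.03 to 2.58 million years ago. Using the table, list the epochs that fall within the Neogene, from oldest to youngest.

Epochs with both bounds inside 23.03–2.58 Ma: Miocene (23.03–5.333), Pliocene (5.333–2.58).

Miocene, Pliocene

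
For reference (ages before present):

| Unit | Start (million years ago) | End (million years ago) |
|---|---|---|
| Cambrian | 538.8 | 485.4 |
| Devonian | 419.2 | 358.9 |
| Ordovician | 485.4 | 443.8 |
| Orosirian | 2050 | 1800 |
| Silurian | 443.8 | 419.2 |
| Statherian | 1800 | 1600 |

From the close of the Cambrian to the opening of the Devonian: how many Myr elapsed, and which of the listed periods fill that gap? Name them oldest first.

66.2 million years; Ordovician, Silurian

End of Cambrian = 485.4 Ma; start of Devonian = 419.2 Ma.
Gap = 485.4 − 419.2 = 66.2 Myr.
Periods wholly inside 485.4–419.2 Ma: Ordovician (485.4–443.8), Silurian (443.8–419.2).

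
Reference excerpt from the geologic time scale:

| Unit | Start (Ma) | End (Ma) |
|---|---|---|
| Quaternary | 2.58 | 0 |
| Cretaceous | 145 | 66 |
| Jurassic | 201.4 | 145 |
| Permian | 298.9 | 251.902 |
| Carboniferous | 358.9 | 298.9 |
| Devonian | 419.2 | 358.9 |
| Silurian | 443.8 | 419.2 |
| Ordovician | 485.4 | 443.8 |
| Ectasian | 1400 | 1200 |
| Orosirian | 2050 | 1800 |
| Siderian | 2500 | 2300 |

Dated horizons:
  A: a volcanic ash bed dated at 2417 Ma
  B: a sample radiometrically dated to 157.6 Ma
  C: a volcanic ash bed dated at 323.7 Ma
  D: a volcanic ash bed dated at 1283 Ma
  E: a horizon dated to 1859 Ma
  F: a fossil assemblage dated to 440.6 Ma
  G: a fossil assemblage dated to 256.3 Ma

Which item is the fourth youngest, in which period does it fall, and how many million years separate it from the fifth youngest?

F, in the Silurian; 842.4 million years to D

Sorted youngest-first by Ma: B (157.6), G (256.3), C (323.7), F (440.6), D (1283), E (1859), A (2417).
The fourth youngest is F at 440.6 Ma, which lies in 443.8–419.2 Ma: the Silurian.
The fifth youngest is D at 1283 Ma; separation = |440.6 − 1283| = 842.4 Myr.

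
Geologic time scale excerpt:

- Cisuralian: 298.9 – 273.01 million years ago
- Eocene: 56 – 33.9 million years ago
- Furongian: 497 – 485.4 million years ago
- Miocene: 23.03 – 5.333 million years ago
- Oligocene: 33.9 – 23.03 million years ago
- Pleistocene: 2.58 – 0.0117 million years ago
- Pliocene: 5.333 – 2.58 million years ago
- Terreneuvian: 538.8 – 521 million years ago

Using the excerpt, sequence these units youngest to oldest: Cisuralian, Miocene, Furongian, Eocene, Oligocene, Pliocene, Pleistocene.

Pleistocene, then Pliocene, then Miocene, then Oligocene, then Eocene, then Cisuralian, then Furongian

Read off each span (Ma): Cisuralian 298.9–273.01; Miocene 23.03–5.333; Furongian 497–485.4; Eocene 56–33.9; Oligocene 33.9–23.03; Pliocene 5.333–2.58; Pleistocene 2.58–0.0117.
Larger Ma is older, so oldest→youngest is Furongian, Cisuralian, Eocene, Oligocene, Miocene, Pliocene, Pleistocene; reverse it for youngest→oldest.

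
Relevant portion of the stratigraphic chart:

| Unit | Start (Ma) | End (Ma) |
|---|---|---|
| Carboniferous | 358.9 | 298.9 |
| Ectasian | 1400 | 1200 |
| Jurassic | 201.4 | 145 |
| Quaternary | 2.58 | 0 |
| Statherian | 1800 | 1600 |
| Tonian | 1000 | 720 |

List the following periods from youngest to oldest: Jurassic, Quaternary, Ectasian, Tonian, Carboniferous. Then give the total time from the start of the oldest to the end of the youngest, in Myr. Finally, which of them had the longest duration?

Quaternary, Jurassic, Carboniferous, Tonian, Ectasian; total span 1400 Myr; longest is Tonian

Start ages (Ma): Ectasian 1400, Tonian 1000, Carboniferous 358.9, Jurassic 201.4, Quaternary 2.58.
Ordered youngest to oldest: Quaternary, Jurassic, Carboniferous, Tonian, Ectasian.
Span = 1400 − 0 = 1400 Myr.
Durations: Jurassic 56.4, Tonian 280, Quaternary 2.58, Carboniferous 60, Ectasian 200 → longest is Tonian (280 Myr).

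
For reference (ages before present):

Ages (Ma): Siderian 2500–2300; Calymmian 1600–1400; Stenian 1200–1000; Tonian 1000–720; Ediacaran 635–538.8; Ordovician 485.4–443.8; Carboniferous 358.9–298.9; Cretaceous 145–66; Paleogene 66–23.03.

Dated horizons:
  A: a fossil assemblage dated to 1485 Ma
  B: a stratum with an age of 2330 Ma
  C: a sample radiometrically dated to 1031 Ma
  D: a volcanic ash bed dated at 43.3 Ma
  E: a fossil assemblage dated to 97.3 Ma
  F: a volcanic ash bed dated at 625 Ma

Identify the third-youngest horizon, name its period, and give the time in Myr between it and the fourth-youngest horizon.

F, in the Ediacaran; 406 million years to C

Sorted youngest-first by Ma: D (43.3), E (97.3), F (625), C (1031), A (1485), B (2330).
The third youngest is F at 625 Ma, which lies in 635–538.8 Ma: the Ediacaran.
The fourth youngest is C at 1031 Ma; separation = |625 − 1031| = 406 Myr.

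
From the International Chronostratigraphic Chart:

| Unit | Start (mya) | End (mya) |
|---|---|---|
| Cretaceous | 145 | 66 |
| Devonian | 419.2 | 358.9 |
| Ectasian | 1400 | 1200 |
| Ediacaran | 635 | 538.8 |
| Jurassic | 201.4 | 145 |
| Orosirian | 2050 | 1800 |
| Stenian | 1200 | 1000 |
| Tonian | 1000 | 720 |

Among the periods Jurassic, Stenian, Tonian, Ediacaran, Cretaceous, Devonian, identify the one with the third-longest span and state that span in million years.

Start − end for each: Jurassic 201.4 − 145 = 56.4; Stenian 1200 − 1000 = 200; Tonian 1000 − 720 = 280; Ediacaran 635 − 538.8 = 96.2; Cretaceous 145 − 66 = 79; Devonian 419.2 − 358.9 = 60.3.
Ranking these from longest: Tonian > Stenian > Ediacaran > Cretaceous > Devonian > Jurassic.
Position 3 in that ranking is Ediacaran, which lasted 96.2 Myr.

Ediacaran, 96.2 million years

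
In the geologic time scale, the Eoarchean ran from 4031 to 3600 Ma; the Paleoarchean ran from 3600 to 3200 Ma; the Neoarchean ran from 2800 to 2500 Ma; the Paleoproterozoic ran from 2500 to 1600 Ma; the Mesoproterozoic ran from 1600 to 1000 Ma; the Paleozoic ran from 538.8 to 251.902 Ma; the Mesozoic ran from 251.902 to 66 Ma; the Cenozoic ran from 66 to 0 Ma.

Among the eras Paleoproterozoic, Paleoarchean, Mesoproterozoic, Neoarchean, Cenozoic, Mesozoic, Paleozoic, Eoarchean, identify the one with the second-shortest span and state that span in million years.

Start − end for each: Paleoproterozoic 2500 − 1600 = 900; Paleoarchean 3600 − 3200 = 400; Mesoproterozoic 1600 − 1000 = 600; Neoarchean 2800 − 2500 = 300; Cenozoic 66 − 0 = 66; Mesozoic 251.902 − 66 = 185.902; Paleozoic 538.8 − 251.902 = 286.898; Eoarchean 4031 − 3600 = 431.
Ranking these from shortest: Cenozoic < Mesozoic < Paleozoic < Neoarchean < Paleoarchean < Eoarchean < Mesoproterozoic < Paleoproterozoic.
Position 2 in that ranking is Mesozoic, which lasted 185.902 Myr.

Mesozoic, 185.902 million years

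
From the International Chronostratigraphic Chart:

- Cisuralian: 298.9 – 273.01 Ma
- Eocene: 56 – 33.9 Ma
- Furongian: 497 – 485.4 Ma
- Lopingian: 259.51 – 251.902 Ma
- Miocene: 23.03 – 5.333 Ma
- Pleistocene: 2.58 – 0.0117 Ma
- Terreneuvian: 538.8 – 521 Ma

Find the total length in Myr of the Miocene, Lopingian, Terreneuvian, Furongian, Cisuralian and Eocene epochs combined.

Duration is start − end for each: (23.03 − 5.333) + (259.51 − 251.902) + (538.8 − 521) + (497 − 485.4) + (298.9 − 273.01) + (56 − 33.9).
That is 17.697 + 7.608 + 17.8 + 11.6 + 25.89 + 22.1, which totals 102.695 million years.

102.695 million years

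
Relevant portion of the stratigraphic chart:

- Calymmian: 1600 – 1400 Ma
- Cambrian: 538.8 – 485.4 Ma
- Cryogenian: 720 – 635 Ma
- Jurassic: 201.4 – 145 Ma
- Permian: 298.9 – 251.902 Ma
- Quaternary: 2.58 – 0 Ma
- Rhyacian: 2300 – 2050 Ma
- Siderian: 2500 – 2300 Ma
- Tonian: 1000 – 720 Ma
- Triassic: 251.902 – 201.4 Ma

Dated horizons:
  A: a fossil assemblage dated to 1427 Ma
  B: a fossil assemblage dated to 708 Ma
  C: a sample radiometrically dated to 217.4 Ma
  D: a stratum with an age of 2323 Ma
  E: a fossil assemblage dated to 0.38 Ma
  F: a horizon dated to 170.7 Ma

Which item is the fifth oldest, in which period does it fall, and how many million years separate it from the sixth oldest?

Larger Ma means older, so oldest first: D 2323 > A 1427 > B 708 > C 217.4 > F 170.7 > E 0.38.
Counting 5 along gives F (170.7 Ma); the excerpt puts that inside the Jurassic, 201.4–145 Ma.
Next in line is E (0.38 Ma), and 170.7 − 0.38 = 170.32 Myr.

F, in the Jurassic; 170.32 million years to E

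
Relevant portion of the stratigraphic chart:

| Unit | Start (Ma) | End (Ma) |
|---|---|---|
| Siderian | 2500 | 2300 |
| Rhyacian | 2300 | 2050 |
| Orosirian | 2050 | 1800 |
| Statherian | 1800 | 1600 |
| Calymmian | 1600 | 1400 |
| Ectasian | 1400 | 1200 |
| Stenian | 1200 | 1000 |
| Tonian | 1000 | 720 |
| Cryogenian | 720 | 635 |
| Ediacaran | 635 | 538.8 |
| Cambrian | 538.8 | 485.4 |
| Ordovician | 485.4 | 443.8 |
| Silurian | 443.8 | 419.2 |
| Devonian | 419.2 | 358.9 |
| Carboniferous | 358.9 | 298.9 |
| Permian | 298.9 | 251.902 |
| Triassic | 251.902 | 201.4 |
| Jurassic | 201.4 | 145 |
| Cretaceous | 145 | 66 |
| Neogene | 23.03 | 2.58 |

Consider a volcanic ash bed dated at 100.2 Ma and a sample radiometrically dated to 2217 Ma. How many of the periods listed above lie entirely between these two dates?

The older date is 2217 Ma and the younger is 100.2 Ma.
Periods with start < 2217 and end > 100.2 Ma: Orosirian (2050–1800), Statherian (1800–1600), Calymmian (1600–1400), Ectasian (1400–1200), Stenian (1200–1000), Tonian (1000–720), Cryogenian (720–635), Ediacaran (635–538.8), Cambrian (538.8–485.4), Ordovician (485.4–443.8), Silurian (443.8–419.2), Devonian (419.2–358.9), Carboniferous (358.9–298.9), Permian (298.9–251.902), Triassic (251.902–201.4), Jurassic (201.4–145).
That is 16 complete periods.

16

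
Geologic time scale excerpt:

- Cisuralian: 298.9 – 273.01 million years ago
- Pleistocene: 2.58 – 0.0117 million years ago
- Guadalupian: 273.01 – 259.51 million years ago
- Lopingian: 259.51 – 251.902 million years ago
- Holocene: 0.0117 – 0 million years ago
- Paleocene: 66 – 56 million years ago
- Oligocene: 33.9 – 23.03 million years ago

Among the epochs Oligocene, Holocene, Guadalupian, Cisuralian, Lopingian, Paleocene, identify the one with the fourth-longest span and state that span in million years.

Paleocene, 10 million years

Start − end for each: Oligocene 33.9 − 23.03 = 10.87; Holocene 0.0117 − 0 = 0.0117; Guadalupian 273.01 − 259.51 = 13.5; Cisuralian 298.9 − 273.01 = 25.89; Lopingian 259.51 − 251.902 = 7.608; Paleocene 66 − 56 = 10.
Ranking these from longest: Cisuralian > Guadalupian > Oligocene > Paleocene > Lopingian > Holocene.
Position 4 in that ranking is Paleocene, which lasted 10 Myr.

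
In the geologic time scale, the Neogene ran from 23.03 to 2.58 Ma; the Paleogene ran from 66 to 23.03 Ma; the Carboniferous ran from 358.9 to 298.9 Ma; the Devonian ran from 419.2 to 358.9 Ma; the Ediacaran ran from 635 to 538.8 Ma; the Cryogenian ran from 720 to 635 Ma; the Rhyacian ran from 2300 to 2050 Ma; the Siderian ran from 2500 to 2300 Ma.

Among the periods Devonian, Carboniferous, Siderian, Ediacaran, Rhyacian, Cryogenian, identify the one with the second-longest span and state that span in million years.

Siderian, 200 million years

Start − end for each: Devonian 419.2 − 358.9 = 60.3; Carboniferous 358.9 − 298.9 = 60; Siderian 2500 − 2300 = 200; Ediacaran 635 − 538.8 = 96.2; Rhyacian 2300 − 2050 = 250; Cryogenian 720 − 635 = 85.
Ranking these from longest: Rhyacian > Siderian > Ediacaran > Cryogenian > Devonian > Carboniferous.
Position 2 in that ranking is Siderian, which lasted 200 Myr.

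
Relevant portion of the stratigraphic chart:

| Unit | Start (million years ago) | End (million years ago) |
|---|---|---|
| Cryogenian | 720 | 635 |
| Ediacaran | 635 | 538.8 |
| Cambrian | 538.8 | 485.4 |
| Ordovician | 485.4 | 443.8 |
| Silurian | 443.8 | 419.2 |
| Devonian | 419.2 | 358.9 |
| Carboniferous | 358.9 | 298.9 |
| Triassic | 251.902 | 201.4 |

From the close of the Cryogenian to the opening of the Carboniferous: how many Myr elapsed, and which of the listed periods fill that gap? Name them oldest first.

276.1 million years; Ediacaran, Cambrian, Ordovician, Silurian, Devonian

The Cryogenian closes at 635 Ma and the Carboniferous opens at 358.9 Ma, so the interval is 635 − 358.9 = 276.1 Myr.
A period fits inside if it starts at or after 635 Ma and ends at or before 358.9 Ma; oldest first that gives Ediacaran, Cambrian, Ordovician, Silurian, Devonian.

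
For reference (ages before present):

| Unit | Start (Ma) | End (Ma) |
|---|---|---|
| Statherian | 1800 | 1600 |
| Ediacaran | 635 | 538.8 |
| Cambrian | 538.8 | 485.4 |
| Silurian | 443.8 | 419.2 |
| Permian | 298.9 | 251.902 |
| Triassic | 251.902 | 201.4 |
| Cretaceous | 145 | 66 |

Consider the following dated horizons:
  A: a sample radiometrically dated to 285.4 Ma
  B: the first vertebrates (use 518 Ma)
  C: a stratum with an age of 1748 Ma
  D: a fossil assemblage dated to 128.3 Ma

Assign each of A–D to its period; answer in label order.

A: 285.4 Ma lies in 298.9–251.902 Ma, so Permian.
B: 518 Ma lies in 538.8–485.4 Ma, so Cambrian.
C: 1748 Ma lies in 1800–1600 Ma, so Statherian.
D: 128.3 Ma lies in 145–66 Ma, so Cretaceous.

A — Permian; B — Cambrian; C — Statherian; D — Cretaceous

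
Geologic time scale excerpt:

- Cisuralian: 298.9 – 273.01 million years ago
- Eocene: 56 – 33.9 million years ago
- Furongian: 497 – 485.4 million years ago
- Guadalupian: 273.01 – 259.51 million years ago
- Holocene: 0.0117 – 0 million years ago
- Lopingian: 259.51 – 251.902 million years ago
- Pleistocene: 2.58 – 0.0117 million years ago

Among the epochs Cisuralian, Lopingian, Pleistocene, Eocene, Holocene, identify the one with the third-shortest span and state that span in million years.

Durations: Cisuralian 25.89; Lopingian 7.608; Pleistocene 2.5683; Eocene 22.1; Holocene 0.0117 Myr.
Sorted shortest-first: Holocene (0.0117), Pleistocene (2.5683), Lopingian (7.608), Eocene (22.1), Cisuralian (25.89).
The third shortest is Lopingian at 7.608 Myr.

Lopingian, 7.608 million years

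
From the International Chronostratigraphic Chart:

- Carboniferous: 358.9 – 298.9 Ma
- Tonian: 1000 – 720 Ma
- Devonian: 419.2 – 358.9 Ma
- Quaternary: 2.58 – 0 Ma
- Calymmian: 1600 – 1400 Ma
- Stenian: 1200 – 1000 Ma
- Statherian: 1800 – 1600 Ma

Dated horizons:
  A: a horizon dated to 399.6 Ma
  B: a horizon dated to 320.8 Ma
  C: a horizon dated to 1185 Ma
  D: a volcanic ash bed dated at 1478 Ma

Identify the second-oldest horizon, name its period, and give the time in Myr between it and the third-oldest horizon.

Larger Ma means older, so oldest first: D 1478 > C 1185 > A 399.6 > B 320.8.
Counting 2 along gives C (1185 Ma); the excerpt puts that inside the Stenian, 1200–1000 Ma.
Next in line is A (399.6 Ma), and 1185 − 399.6 = 785.4 Myr.

C, in the Stenian; 785.4 million years to A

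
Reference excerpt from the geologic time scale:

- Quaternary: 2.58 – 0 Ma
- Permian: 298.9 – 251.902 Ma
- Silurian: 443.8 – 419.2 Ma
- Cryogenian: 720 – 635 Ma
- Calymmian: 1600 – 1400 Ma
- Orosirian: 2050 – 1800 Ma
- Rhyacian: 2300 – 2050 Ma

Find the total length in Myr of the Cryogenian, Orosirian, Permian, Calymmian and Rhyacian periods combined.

Each duration: Cryogenian = 85; Orosirian = 250; Permian = 46.998; Calymmian = 200; Rhyacian = 250.
Sum: 85 + 250 + 46.998 + 200 + 250 = 831.998 Myr.

831.998 million years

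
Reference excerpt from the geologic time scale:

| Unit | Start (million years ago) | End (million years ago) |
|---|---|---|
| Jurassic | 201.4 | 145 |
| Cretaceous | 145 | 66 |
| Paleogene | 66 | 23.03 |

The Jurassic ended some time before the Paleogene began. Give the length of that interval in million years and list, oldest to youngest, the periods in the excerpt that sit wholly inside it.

The Jurassic closes at 145 Ma and the Paleogene opens at 66 Ma, so the interval is 145 − 66 = 79 Myr.
A period fits inside if it starts at or after 145 Ma and ends at or before 66 Ma; oldest first that gives Cretaceous.

79 million years; Cretaceous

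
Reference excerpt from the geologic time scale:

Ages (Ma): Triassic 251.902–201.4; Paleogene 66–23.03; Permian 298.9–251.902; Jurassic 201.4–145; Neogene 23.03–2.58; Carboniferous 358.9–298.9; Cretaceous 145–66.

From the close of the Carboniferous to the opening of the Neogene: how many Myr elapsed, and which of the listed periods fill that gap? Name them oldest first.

275.87 million years; Permian, Triassic, Jurassic, Cretaceous, Paleogene

End of Carboniferous = 298.9 Ma; start of Neogene = 23.03 Ma.
Gap = 298.9 − 23.03 = 275.87 Myr.
Periods wholly inside 298.9–23.03 Ma: Permian (298.9–251.902), Triassic (251.902–201.4), Jurassic (201.4–145), Cretaceous (145–66), Paleogene (66–23.03).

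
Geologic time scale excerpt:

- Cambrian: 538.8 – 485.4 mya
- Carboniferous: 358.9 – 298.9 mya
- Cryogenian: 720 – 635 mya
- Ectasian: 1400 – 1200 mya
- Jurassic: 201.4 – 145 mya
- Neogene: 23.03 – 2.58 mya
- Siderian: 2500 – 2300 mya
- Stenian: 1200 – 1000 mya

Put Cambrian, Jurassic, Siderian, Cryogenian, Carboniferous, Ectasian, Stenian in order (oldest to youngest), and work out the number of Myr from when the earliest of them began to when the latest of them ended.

From the excerpt: Cambrian 538.8–485.4; Jurassic 201.4–145; Siderian 2500–2300; Cryogenian 720–635; Carboniferous 358.9–298.9; Ectasian 1400–1200; Stenian 1200–1000 (Ma).
Larger Ma is earlier, so the oldest is Siderian and the youngest is Jurassic; oldest to youngest: Siderian, Ectasian, Stenian, Cryogenian, Cambrian, Carboniferous, Jurassic.
Oldest start 2500 minus youngest end 145 gives 2355 Myr overall.

Siderian → Ectasian → Stenian → Cryogenian → Cambrian → Carboniferous → Jurassic; total span 2355 Myr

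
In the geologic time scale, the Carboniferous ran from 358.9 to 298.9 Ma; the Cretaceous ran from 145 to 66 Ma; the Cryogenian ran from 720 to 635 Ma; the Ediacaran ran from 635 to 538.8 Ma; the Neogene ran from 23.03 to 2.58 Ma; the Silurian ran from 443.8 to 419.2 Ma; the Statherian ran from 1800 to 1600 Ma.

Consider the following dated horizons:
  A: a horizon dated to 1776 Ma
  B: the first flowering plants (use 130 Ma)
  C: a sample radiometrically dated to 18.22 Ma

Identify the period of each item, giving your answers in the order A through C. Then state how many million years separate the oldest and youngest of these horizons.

A: 1776 Ma lies in 1800–1600 Ma, so Statherian.
B: 130 Ma lies in 145–66 Ma, so Cretaceous.
C: 18.22 Ma lies in 23.03–2.58 Ma, so Neogene.
Oldest = 1776 Ma, youngest = 18.22 Ma → span 1757.78 Myr.

A — Statherian; B — Cretaceous; C — Neogene; span 1757.78 million years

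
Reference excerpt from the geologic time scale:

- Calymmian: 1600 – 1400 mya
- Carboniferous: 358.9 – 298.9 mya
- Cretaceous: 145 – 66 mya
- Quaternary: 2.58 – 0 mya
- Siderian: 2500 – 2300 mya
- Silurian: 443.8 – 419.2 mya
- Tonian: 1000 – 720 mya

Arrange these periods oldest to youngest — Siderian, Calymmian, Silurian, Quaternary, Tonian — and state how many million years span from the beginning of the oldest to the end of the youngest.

Start ages (Ma): Siderian 2500, Calymmian 1600, Tonian 1000, Silurian 443.8, Quaternary 2.58.
Ordered oldest to youngest: Siderian, Calymmian, Tonian, Silurian, Quaternary.
Span = 2500 − 0 = 2500 Myr.

Siderian → Calymmian → Tonian → Silurian → Quaternary; total span 2500 Myr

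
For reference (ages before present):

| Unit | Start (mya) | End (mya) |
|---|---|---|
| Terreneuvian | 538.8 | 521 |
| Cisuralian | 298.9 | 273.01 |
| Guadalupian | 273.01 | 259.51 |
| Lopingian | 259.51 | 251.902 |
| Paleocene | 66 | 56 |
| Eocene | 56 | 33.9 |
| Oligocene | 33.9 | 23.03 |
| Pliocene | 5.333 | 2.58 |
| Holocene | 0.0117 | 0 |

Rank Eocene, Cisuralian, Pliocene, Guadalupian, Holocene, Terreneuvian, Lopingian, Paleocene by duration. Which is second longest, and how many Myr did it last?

Eocene, 22.1 million years

Durations: Eocene 22.1; Cisuralian 25.89; Pliocene 2.753; Guadalupian 13.5; Holocene 0.0117; Terreneuvian 17.8; Lopingian 7.608; Paleocene 10 Myr.
Sorted longest-first: Cisuralian (25.89), Eocene (22.1), Terreneuvian (17.8), Guadalupian (13.5), Paleocene (10), Lopingian (7.608), Pliocene (2.753), Holocene (0.0117).
The second longest is Eocene at 22.1 Myr.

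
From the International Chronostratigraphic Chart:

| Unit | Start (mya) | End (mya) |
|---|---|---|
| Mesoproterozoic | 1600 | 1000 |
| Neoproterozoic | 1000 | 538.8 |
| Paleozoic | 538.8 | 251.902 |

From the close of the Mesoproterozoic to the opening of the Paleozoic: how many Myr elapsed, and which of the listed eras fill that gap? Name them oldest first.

461.2 million years; Neoproterozoic

The Mesoproterozoic closes at 1000 Ma and the Paleozoic opens at 538.8 Ma, so the interval is 1000 − 538.8 = 461.2 Myr.
An era fits inside if it starts at or after 1000 Ma and ends at or before 538.8 Ma; oldest first that gives Neoproterozoic.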